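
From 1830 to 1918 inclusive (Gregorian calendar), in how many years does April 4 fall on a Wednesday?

13

Track April 4's weekday year by year (advancing +1, or +2 across a Feb 29):
  1830: Sun  1831: Mon (+1)  1832: Wed (+2) ✓  1833: Thu (+1)  1834: Fri (+1)
  1835: Sat (+1)  1836: Mon (+2)  1837: Tue (+1)  1838: Wed (+1) ✓  1839: Thu (+1)
  1840: Sat (+2)  1841: Sun (+1)  1842: Mon (+1)  1843: Tue (+1)  … (61 more years) …
  1905: Tue (+1)  1906: Wed (+1) ✓  1907: Thu (+1)  1908: Sat (+2)  1909: Sun (+1)
  1910: Mon (+1)  1911: Tue (+1)  1912: Thu (+2)  1913: Fri (+1)  1914: Sat (+1)
  1915: Sun (+1)  1916: Tue (+2)  1917: Wed (+1) ✓  1918: Thu (+1)
Wednesday years: 1832, 1838, 1849, 1855, 1860, 1866, 1877, 1883, 1888, 1894, 1900, 1906, 1917 — 13 in total.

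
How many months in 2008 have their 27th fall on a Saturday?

Check the 27th of each month of 2008: Jan 27: Sun, Feb 27: Wed, Mar 27: Thu, Apr 27: Sun, May 27: Tue, Jun 27: Fri, Jul 27: Sun, Aug 27: Wed, Sep 27: Sat, Oct 27: Mon, Nov 27: Thu, Dec 27: Sat.
Saturday occurs in September, December — 2 months.

2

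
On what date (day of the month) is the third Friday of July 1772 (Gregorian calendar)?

17

July 1, 1772 is a Wednesday, so the first Friday is the 3rd.
The third Friday is 3 + 14 = 17.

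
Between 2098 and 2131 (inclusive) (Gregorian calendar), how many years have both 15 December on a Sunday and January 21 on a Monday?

3

Check each year's weekday for 15 December and January 21:
  2098: Mon/Tue  2099: Tue/Wed  2100: Wed/Thu  2101: Thu/Fri  2102: Fri/Sat  2103: Sat/Sun  2104: Mon/Mon  2105: Tue/Wed  2106: Wed/Thu  2107: Thu/Fri  2108: Sat/Sat  2109: Sun/Mon ✓  2110: Mon/Tue  2111: Tue/Wed  …(6 more)…  2118: Thu/Fri  2119: Fri/Sat  2120: Sun/Sun  2121: Mon/Tue  2122: Tue/Wed  2123: Wed/Thu  2124: Fri/Fri  2125: Sat/Sun  2126: Sun/Mon ✓  2127: Mon/Tue  2128: Wed/Wed  2129: Thu/Fri  2130: Fri/Sat  2131: Sat/Sun
Both conditions hold in: 2109, 2115, 2126 — 3.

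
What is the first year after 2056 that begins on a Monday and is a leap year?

Jan 1 advances by 2 weekdays after a leap year and by 1 after a common year.
2056: Jan 1 is Saturday (leap).
2057: Monday
2058: Tuesday
2059: Wednesday
2060: Thursday (leap)
2061: Saturday
2062: Sunday
2063: Monday
2064: Tuesday (leap)
2065: Thursday
2066: Friday
2067: Saturday
2068: Sunday (leap)
2069: Tuesday
2070: Wednesday
2071: Thursday
2072: Friday (leap)
2073: Sunday
2074: Monday
2075: Tuesday
2076: Wednesday (leap)
2077: Friday
2078: Saturday
2079: Sunday
2080: Monday (leap)
2080 begins on a Monday and is a leap year.

2080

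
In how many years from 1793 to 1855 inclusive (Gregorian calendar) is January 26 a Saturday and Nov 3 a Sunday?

8

Check each year's weekday for January 26 and Nov 3:
  1793: Sat/Sun ✓  1794: Sun/Mon  1795: Mon/Tue  1796: Tue/Thu  1797: Thu/Fri  1798: Fri/Sat  1799: Sat/Sun ✓  1800: Sun/Mon  1801: Mon/Tue  1802: Tue/Wed  1803: Wed/Thu  1804: Thu/Sat  1805: Sat/Sun ✓  1806: Sun/Mon  …(35 more)…  1842: Wed/Thu  1843: Thu/Fri  1844: Fri/Sun  1845: Sun/Mon  1846: Mon/Tue  1847: Tue/Wed  1848: Wed/Fri  1849: Fri/Sat  1850: Sat/Sun ✓  1851: Sun/Mon  1852: Mon/Wed  1853: Wed/Thu  1854: Thu/Fri  1855: Fri/Sat
Both conditions hold in: 1793, 1799, 1805, 1811, 1822, 1833, 1839, 1850 — 8.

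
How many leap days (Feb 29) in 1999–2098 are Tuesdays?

4

Leap years in 1999–2098: 25 of them.
Feb 29 weekday advances by 5 (mod 7) from one leap year to the next four years later (or differs when a century non-leap intervenes).
Leap-day weekdays: 2000:Tue✓ 2004:Sun 2008:Fri 2012:Wed 2016:Mon 2020:Sat 2024:Thu 2028:Tue✓ 2032:Sun 2036:Fri 2040:Wed 2044:Mon 2048:Sat 2052:Thu 2056:Tue✓ 2060:Sun 2064:Fri 2068:Wed 2072:Mon 2076:Sat 2080:Thu 2084:Tue✓ 2088:Sun 2092:Fri 2096:Wed
Tuesday: 2000, 2028, 2056, 2084 → 4.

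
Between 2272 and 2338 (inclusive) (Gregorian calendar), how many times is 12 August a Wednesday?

10

Track 12 August's weekday year by year (advancing +1, or +2 across a Feb 29):
  2272: Mon  2273: Tue (+1)  2274: Wed (+1) ✓  2275: Thu (+1)  2276: Sat (+2)
  2277: Sun (+1)  2278: Mon (+1)  2279: Tue (+1)  2280: Thu (+2)  2281: Fri (+1)
  2282: Sat (+1)  2283: Sun (+1)  2284: Tue (+2)  2285: Wed (+1) ✓  … (39 more years) …
  2325: Wed (+1) ✓  2326: Thu (+1)  2327: Fri (+1)  2328: Sun (+2)  2329: Mon (+1)
  2330: Tue (+1)  2331: Wed (+1) ✓  2332: Fri (+2)  2333: Sat (+1)  2334: Sun (+1)
  2335: Mon (+1)  2336: Wed (+2) ✓  2337: Thu (+1)  2338: Fri (+1)
Wednesday years: 2274, 2285, 2291, 2296, 2303, 2308, 2314, 2325, 2331, 2336 — 10 in total.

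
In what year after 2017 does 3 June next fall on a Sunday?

2018

From one year to the next, a fixed date's weekday advances by 1, or by 2 when a Feb 29 lies between the two dates.
2017: June 3 is Saturday.
2018: Sunday (+1)
3 June falls on a Sunday in 2018.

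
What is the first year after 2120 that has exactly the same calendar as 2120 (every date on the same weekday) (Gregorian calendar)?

Two years share a calendar iff Jan 1 falls on the same weekday and both are leap or both are common. 2120: Jan 1 is Monday, leap year.
2121: Jan 1 Wednesday, common
2122: Jan 1 Thursday, common
2123: Jan 1 Friday, common
2124: Jan 1 Saturday, leap
2125: Jan 1 Monday, common
2126: Jan 1 Tuesday, common
2127: Jan 1 Wednesday, common
2128: Jan 1 Thursday, leap
2129: Jan 1 Saturday, common
2130: Jan 1 Sunday, common
2131: Jan 1 Monday, common
2132: Jan 1 Tuesday, leap
2133: Jan 1 Thursday, common
2134: Jan 1 Friday, common
2135: Jan 1 Saturday, common
2136: Jan 1 Sunday, leap
2137: Jan 1 Tuesday, common
2138: Jan 1 Wednesday, common
2139: Jan 1 Thursday, common
2140: Jan 1 Friday, leap
2141: Jan 1 Sunday, common
2142: Jan 1 Monday, common
2143: Jan 1 Tuesday, common
2144: Jan 1 Wednesday, leap
2145: Jan 1 Friday, common
2146: Jan 1 Saturday, common
2147: Jan 1 Sunday, common
2148: Jan 1 Monday, leap
2148 matches on both conditions.

2148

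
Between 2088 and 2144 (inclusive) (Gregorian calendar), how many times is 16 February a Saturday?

9

Track 16 February's weekday year by year (advancing +1, or +2 across a Feb 29):
  2088: Mon  2089: Wed (+2)  2090: Thu (+1)  2091: Fri (+1)  2092: Sat (+1) ✓
  2093: Mon (+2)  2094: Tue (+1)  2095: Wed (+1)  2096: Thu (+1)  2097: Sat (+2) ✓
  2098: Sun (+1)  2099: Mon (+1)  2100: Tue (+1)  2101: Wed (+1)  … (29 more years) …
  2131: Fri (+1)  2132: Sat (+1) ✓  2133: Mon (+2)  2134: Tue (+1)  2135: Wed (+1)
  2136: Thu (+1)  2137: Sat (+2) ✓  2138: Sun (+1)  2139: Mon (+1)  2140: Tue (+1)
  2141: Thu (+2)  2142: Fri (+1)  2143: Sat (+1) ✓  2144: Sun (+1)
Saturday years: 2092, 2097, 2104, 2109, 2115, 2126, 2132, 2137, 2143 — 9 in total.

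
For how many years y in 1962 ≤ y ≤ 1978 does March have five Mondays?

March has 31 days; it has five Mondays when Monday falls among the first (month-length − 28) days — i.e. when March 1 is one of Monday/Sunday/Saturday.
March 1 by year: 1962:Thu 1963:Fri 1964:Sun✓ 1965:Mon✓ 1966:Tue 1967:Wed 1968:Fri 1969:Sat✓ 1970:Sun✓ 1971:Mon✓ 1972:Wed 1973:Thu 1974:Fri 1975:Sat✓ 1976:Mon✓ 1977:Tue 1978:Wed
Years with five Mondays: 1964, 1965, 1969, 1970, 1971, 1975, 1976 → 7.

7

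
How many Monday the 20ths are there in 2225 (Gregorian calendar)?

1

Check the 20th of each month of 2225: Jan 20: Thu, Feb 20: Sun, Mar 20: Sun, Apr 20: Wed, May 20: Fri, Jun 20: Mon, Jul 20: Wed, Aug 20: Sat, Sep 20: Tue, Oct 20: Thu, Nov 20: Sun, Dec 20: Tue.
Monday occurs in June — 1 month.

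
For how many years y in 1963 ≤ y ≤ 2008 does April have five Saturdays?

13

April has 30 days; it has five Saturdays when Saturday falls among the first (month-length − 28) days — i.e. when April 1 is one of Saturday/Friday.
April 1 by year: 1963:Mon 1964:Wed 1965:Thu 1966:Fri✓ 1967:Sat✓ 1968:Mon 1969:Tue 1970:Wed 1971:Thu 1972:Sat✓ 1973:Sun 1974:Mon 1975:Tue 1976:Thu 1977:Fri✓ …(16 more)… 1994:Fri✓ 1995:Sat✓ 1996:Mon 1997:Tue 1998:Wed 1999:Thu 2000:Sat✓ 2001:Sun 2002:Mon 2003:Tue 2004:Thu 2005:Fri✓ 2006:Sat✓ 2007:Sun 2008:Tue
Years with five Saturdays: 1966, 1967, 1972, 1977, 1978, 1983, 1988, 1989, 1994, 1995, 2000, 2005, 2006 → 13.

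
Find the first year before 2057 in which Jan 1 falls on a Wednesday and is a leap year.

2048

Jan 1 advances by 2 weekdays after a leap year and by 1 after a common year.
2057: Jan 1 is Monday.
2056: Saturday (leap)
2055: Friday
2054: Thursday
2053: Wednesday
2052: Monday (leap)
2051: Sunday
2050: Saturday
2049: Friday
2048: Wednesday (leap)
2048 begins on a Wednesday and is a leap year.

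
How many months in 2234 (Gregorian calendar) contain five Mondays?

4

A month of length L has five Mondays iff its first Monday is on day ≤ L−28 (so day 1–3 in a 31-day month, 1–2 in a 30-day month, day 1 in a leap February).
Checking each month of 2234: Jan starts Wed (31d); Feb starts Sat (28d); Mar starts Sat (31d) ✓; Apr starts Tue (30d); May starts Thu (31d); Jun starts Sun (30d) ✓; Jul starts Tue (31d); Aug starts Fri (31d); Sep starts Mon (30d) ✓; Oct starts Wed (31d); Nov starts Sat (30d); Dec starts Mon (31d) ✓.
Five-Monday months: March, June, September, December → 4.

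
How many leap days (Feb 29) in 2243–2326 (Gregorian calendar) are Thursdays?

Leap years in 2243–2326: 20 of them.
Feb 29 weekday advances by 5 (mod 7) from one leap year to the next four years later (or differs when a century non-leap intervenes).
Leap-day weekdays: 2244:Thu✓ 2248:Tue 2252:Sun 2256:Fri 2260:Wed 2264:Mon 2268:Sat 2272:Thu✓ 2276:Tue 2280:Sun 2284:Fri 2288:Wed 2292:Mon 2296:Sat 2304:Mon 2308:Sat 2312:Thu✓ 2316:Tue 2320:Sun 2324:Fri
Thursday: 2244, 2272, 2312 → 3.

3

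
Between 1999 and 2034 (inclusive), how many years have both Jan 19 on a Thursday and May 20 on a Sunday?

1

Check each year's weekday for Jan 19 and May 20:
  1999: Tue/Thu  2000: Wed/Sat  2001: Fri/Sun  2002: Sat/Mon  2003: Sun/Tue  2004: Mon/Thu  2005: Wed/Fri  2006: Thu/Sat  2007: Fri/Sun  2008: Sat/Tue  2009: Mon/Wed  2010: Tue/Thu  2011: Wed/Fri  2012: Thu/Sun ✓  …(8 more)…  2021: Tue/Thu  2022: Wed/Fri  2023: Thu/Sat  2024: Fri/Mon  2025: Sun/Tue  2026: Mon/Wed  2027: Tue/Thu  2028: Wed/Sat  2029: Fri/Sun  2030: Sat/Mon  2031: Sun/Tue  2032: Mon/Thu  2033: Wed/Fri  2034: Thu/Sat
Both conditions hold in: 2012 — 1.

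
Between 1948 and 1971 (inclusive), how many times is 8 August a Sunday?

Track 8 August's weekday year by year (advancing +1, or +2 across a Feb 29):
  1948: Sun ✓  1949: Mon (+1)  1950: Tue (+1)  1951: Wed (+1)  1952: Fri (+2)
  1953: Sat (+1)  1954: Sun (+1) ✓  1955: Mon (+1)  1956: Wed (+2)  1957: Thu (+1)
  1958: Fri (+1)  1959: Sat (+1)  1960: Mon (+2)  1961: Tue (+1)  1962: Wed (+1)
  1963: Thu (+1)  1964: Sat (+2)  1965: Sun (+1) ✓  1966: Mon (+1)  1967: Tue (+1)
  1968: Thu (+2)  1969: Fri (+1)  1970: Sat (+1)  1971: Sun (+1) ✓
Sunday years: 1948, 1954, 1965, 1971 — 4 in total.

4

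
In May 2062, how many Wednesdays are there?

5

May 2062 has 31 days and begins on Monday.
The first Wednesday is May 3.
Wednesdays fall on 3, 10, 17, 24, 31 — that's 5.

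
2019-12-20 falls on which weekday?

January 1, 2019 is a Tuesday.
December 20 is day 354 of the year, i.e. 353 days after Jan 1.
353 mod 7 = 3, so advance 3 weekdays from Tuesday: Friday.

Friday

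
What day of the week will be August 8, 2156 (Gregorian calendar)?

Sunday

January 1, 2156 is a Thursday.
August 8 is day 221 of the year, i.e. 220 days after Jan 1.
220 mod 7 = 3, so advance 3 weekdays from Thursday: Sunday.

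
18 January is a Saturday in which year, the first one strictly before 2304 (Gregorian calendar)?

2302

From one year to the next, a fixed date's weekday advances by 1, or by 2 when a Feb 29 lies between the two dates.
2304: January 18 is Monday.
2303: Sunday (−1)
2302: Saturday (−1)
18 January falls on a Saturday in 2302.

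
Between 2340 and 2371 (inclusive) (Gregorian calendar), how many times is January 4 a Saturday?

Track January 4's weekday year by year (advancing +1, or +2 across a Feb 29):
  2340: Thu  2341: Sat (+2) ✓  2342: Sun (+1)  2343: Mon (+1)  2344: Tue (+1)
  2345: Thu (+2)  2346: Fri (+1)  2347: Sat (+1) ✓  2348: Sun (+1)  2349: Tue (+2)
  2350: Wed (+1)  2351: Thu (+1)  2352: Fri (+1)  2353: Sun (+2)  … (4 more years) …
  2358: Sat (+1) ✓  2359: Sun (+1)  2360: Mon (+1)  2361: Wed (+2)  2362: Thu (+1)
  2363: Fri (+1)  2364: Sat (+1) ✓  2365: Mon (+2)  2366: Tue (+1)  2367: Wed (+1)
  2368: Thu (+1)  2369: Sat (+2) ✓  2370: Sun (+1)  2371: Mon (+1)
Saturday years: 2341, 2347, 2358, 2364, 2369 — 5 in total.

5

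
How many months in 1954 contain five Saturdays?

4

A month of length L has five Saturdays iff its first Saturday is on day ≤ L−28 (so day 1–3 in a 31-day month, 1–2 in a 30-day month, day 1 in a leap February).
Checking each month of 1954: Jan starts Fri (31d) ✓; Feb starts Mon (28d); Mar starts Mon (31d); Apr starts Thu (30d); May starts Sat (31d) ✓; Jun starts Tue (30d); Jul starts Thu (31d) ✓; Aug starts Sun (31d); Sep starts Wed (30d); Oct starts Fri (31d) ✓; Nov starts Mon (30d); Dec starts Wed (31d).
Five-Saturday months: January, May, July, October → 4.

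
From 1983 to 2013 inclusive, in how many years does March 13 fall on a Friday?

Track March 13's weekday year by year (advancing +1, or +2 across a Feb 29):
  1983: Sun  1984: Tue (+2)  1985: Wed (+1)  1986: Thu (+1)  1987: Fri (+1) ✓
  1988: Sun (+2)  1989: Mon (+1)  1990: Tue (+1)  1991: Wed (+1)  1992: Fri (+2) ✓
  1993: Sat (+1)  1994: Sun (+1)  1995: Mon (+1)  1996: Wed (+2)  … (3 more years) …
  2000: Mon (+2)  2001: Tue (+1)  2002: Wed (+1)  2003: Thu (+1)  2004: Sat (+2)
  2005: Sun (+1)  2006: Mon (+1)  2007: Tue (+1)  2008: Thu (+2)  2009: Fri (+1) ✓
  2010: Sat (+1)  2011: Sun (+1)  2012: Tue (+2)  2013: Wed (+1)
Friday years: 1987, 1992, 1998, 2009 — 4 in total.

4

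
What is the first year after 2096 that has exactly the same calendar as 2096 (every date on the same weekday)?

Two years share a calendar iff Jan 1 falls on the same weekday and both are leap or both are common. 2096: Jan 1 is Sunday, leap year.
2097: Jan 1 Tuesday, common
2098: Jan 1 Wednesday, common
2099: Jan 1 Thursday, common
2100: Jan 1 Friday, common
2101: Jan 1 Saturday, common
2102: Jan 1 Sunday, common
2103: Jan 1 Monday, common
2104: Jan 1 Tuesday, leap
2105: Jan 1 Thursday, common
2106: Jan 1 Friday, common
2107: Jan 1 Saturday, common
2108: Jan 1 Sunday, leap
2108 matches on both conditions.

2108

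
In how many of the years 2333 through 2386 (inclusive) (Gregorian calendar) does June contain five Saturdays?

June has 30 days; it has five Saturdays when Saturday falls among the first (month-length − 28) days — i.e. when June 1 is one of Saturday/Friday.
June 1 by year: 2333:Thu 2334:Fri✓ 2335:Sat✓ 2336:Mon 2337:Tue 2338:Wed 2339:Thu 2340:Sat✓ 2341:Sun 2342:Mon 2343:Tue 2344:Thu 2345:Fri✓ 2346:Sat✓ 2347:Sun …(24 more)… 2372:Thu 2373:Fri✓ 2374:Sat✓ 2375:Sun 2376:Tue 2377:Wed 2378:Thu 2379:Fri✓ 2380:Sun 2381:Mon 2382:Tue 2383:Wed 2384:Fri✓ 2385:Sat✓ 2386:Sun
Years with five Saturdays: 2334, 2335, 2340, 2345, 2346, 2351, 2356, 2357, 2362, 2363, 2368, 2373, 2374, 2379, 2384, 2385 → 16.

16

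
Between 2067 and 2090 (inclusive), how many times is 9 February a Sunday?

Track 9 February's weekday year by year (advancing +1, or +2 across a Feb 29):
  2067: Wed  2068: Thu (+1)  2069: Sat (+2)  2070: Sun (+1) ✓  2071: Mon (+1)
  2072: Tue (+1)  2073: Thu (+2)  2074: Fri (+1)  2075: Sat (+1)  2076: Sun (+1) ✓
  2077: Tue (+2)  2078: Wed (+1)  2079: Thu (+1)  2080: Fri (+1)  2081: Sun (+2) ✓
  2082: Mon (+1)  2083: Tue (+1)  2084: Wed (+1)  2085: Fri (+2)  2086: Sat (+1)
  2087: Sun (+1) ✓  2088: Mon (+1)  2089: Wed (+2)  2090: Thu (+1)
Sunday years: 2070, 2076, 2081, 2087 — 4 in total.

4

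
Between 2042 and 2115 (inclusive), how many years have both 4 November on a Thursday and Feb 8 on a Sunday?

Check each year's weekday for 4 November and Feb 8:
  2042: Tue/Sat  2043: Wed/Sun  2044: Fri/Mon  2045: Sat/Wed  2046: Sun/Thu  2047: Mon/Fri  2048: Wed/Sat  2049: Thu/Mon  2050: Fri/Tue  2051: Sat/Wed  2052: Mon/Thu  2053: Tue/Sat  2054: Wed/Sun  2055: Thu/Mon  …(46 more)…  2102: Sat/Wed  2103: Sun/Thu  2104: Tue/Fri  2105: Wed/Sun  2106: Thu/Mon  2107: Fri/Tue  2108: Sun/Wed  2109: Mon/Fri  2110: Tue/Sat  2111: Wed/Sun  2112: Fri/Mon  2113: Sat/Wed  2114: Sun/Thu  2115: Mon/Fri
Both conditions hold in: 2060, 2088 — 2.

2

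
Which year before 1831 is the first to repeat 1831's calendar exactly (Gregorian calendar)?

1825

Two years share a calendar iff Jan 1 falls on the same weekday and both are leap or both are common. 1831: Jan 1 is Saturday, common year.
1830: Jan 1 Friday, common
1829: Jan 1 Thursday, common
1828: Jan 1 Tuesday, leap
1827: Jan 1 Monday, common
1826: Jan 1 Sunday, common
1825: Jan 1 Saturday, common
1825 matches on both conditions.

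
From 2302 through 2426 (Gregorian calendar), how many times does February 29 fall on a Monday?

Leap years in 2302–2426: 31 of them.
Feb 29 weekday advances by 5 (mod 7) from one leap year to the next four years later (or differs when a century non-leap intervenes).
Leap-day weekdays: 2304:Mon✓ 2308:Sat 2312:Thu 2316:Tue 2320:Sun 2324:Fri 2328:Wed 2332:Mon✓ 2336:Sat 2340:Thu 2344:Tue 2348:Sun 2352:Fri …(5 more)… 2376:Sun 2380:Fri 2384:Wed 2388:Mon✓ 2392:Sat 2396:Thu 2400:Tue 2404:Sun 2408:Fri 2412:Wed 2416:Mon✓ 2420:Sat 2424:Thu
Monday: 2304, 2332, 2360, 2388, 2416 → 5.

5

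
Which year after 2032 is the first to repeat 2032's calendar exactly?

Two years share a calendar iff Jan 1 falls on the same weekday and both are leap or both are common. 2032: Jan 1 is Thursday, leap year.
2033: Jan 1 Saturday, common
2034: Jan 1 Sunday, common
2035: Jan 1 Monday, common
2036: Jan 1 Tuesday, leap
2037: Jan 1 Thursday, common
2038: Jan 1 Friday, common
2039: Jan 1 Saturday, common
2040: Jan 1 Sunday, leap
2041: Jan 1 Tuesday, common
2042: Jan 1 Wednesday, common
2043: Jan 1 Thursday, common
2044: Jan 1 Friday, leap
2045: Jan 1 Sunday, common
2046: Jan 1 Monday, common
2047: Jan 1 Tuesday, common
2048: Jan 1 Wednesday, leap
2049: Jan 1 Friday, common
2050: Jan 1 Saturday, common
2051: Jan 1 Sunday, common
2052: Jan 1 Monday, leap
2053: Jan 1 Wednesday, common
2054: Jan 1 Thursday, common
2055: Jan 1 Friday, common
2056: Jan 1 Saturday, leap
2057: Jan 1 Monday, common
2058: Jan 1 Tuesday, common
2059: Jan 1 Wednesday, common
2060: Jan 1 Thursday, leap
2060 matches on both conditions.

2060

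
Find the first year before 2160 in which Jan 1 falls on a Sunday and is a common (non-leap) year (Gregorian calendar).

2158

Jan 1 advances by 2 weekdays after a leap year and by 1 after a common year.
2160: Jan 1 is Tuesday (leap).
2159: Monday
2158: Sunday
2158 begins on a Sunday and is a common year.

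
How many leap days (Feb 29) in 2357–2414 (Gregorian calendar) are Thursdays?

2

Leap years in 2357–2414: 14 of them.
Feb 29 weekday advances by 5 (mod 7) from one leap year to the next four years later (or differs when a century non-leap intervenes).
Leap-day weekdays: 2360:Mon 2364:Sat 2368:Thu✓ 2372:Tue 2376:Sun 2380:Fri 2384:Wed 2388:Mon 2392:Sat 2396:Thu✓ 2400:Tue 2404:Sun 2408:Fri 2412:Wed
Thursday: 2368, 2396 → 2.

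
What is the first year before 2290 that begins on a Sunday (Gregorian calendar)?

2288

Jan 1 advances by 2 weekdays after a leap year and by 1 after a common year.
2290: Jan 1 is Wednesday.
2289: Tuesday
2288: Sunday (leap)
2288 begins on a Sunday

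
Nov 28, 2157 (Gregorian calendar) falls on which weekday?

January 1, 2157 is a Saturday.
November 28 is day 332 of the year, i.e. 331 days after Jan 1.
331 mod 7 = 2, so advance 2 weekdays from Saturday: Monday.

Monday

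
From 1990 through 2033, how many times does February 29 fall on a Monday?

Leap years in 1990–2033: 11 of them.
Feb 29 weekday advances by 5 (mod 7) from one leap year to the next four years later (or differs when a century non-leap intervenes).
Leap-day weekdays: 1992:Sat 1996:Thu 2000:Tue 2004:Sun 2008:Fri 2012:Wed 2016:Mon✓ 2020:Sat 2024:Thu 2028:Tue 2032:Sun
Monday: 2016 → 1.

1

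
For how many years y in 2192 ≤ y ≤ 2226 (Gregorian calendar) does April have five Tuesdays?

April has 30 days; it has five Tuesdays when Tuesday falls among the first (month-length − 28) days — i.e. when April 1 is one of Tuesday/Monday.
April 1 by year: 2192:Sun 2193:Mon✓ 2194:Tue✓ 2195:Wed 2196:Fri 2197:Sat 2198:Sun 2199:Mon✓ 2200:Tue✓ 2201:Wed 2202:Thu 2203:Fri 2204:Sun 2205:Mon✓ 2206:Tue✓ …(5 more)… 2212:Wed 2213:Thu 2214:Fri 2215:Sat 2216:Mon✓ 2217:Tue✓ 2218:Wed 2219:Thu 2220:Sat 2221:Sun 2222:Mon✓ 2223:Tue✓ 2224:Thu 2225:Fri 2226:Sat
Years with five Tuesdays: 2193, 2194, 2199, 2200, 2205, 2206, 2211, 2216, 2217, 2222, 2223 → 11.

11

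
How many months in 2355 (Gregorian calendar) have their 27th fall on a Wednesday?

2

Check the 27th of each month of 2355: Jan 27: Thu, Feb 27: Sun, Mar 27: Sun, Apr 27: Wed, May 27: Fri, Jun 27: Mon, Jul 27: Wed, Aug 27: Sat, Sep 27: Tue, Oct 27: Thu, Nov 27: Sun, Dec 27: Tue.
Wednesday occurs in April, July — 2 months.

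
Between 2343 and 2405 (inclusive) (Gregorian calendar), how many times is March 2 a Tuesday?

10

Track March 2's weekday year by year (advancing +1, or +2 across a Feb 29):
  2343: Tue ✓  2344: Thu (+2)  2345: Fri (+1)  2346: Sat (+1)  2347: Sun (+1)
  2348: Tue (+2) ✓  2349: Wed (+1)  2350: Thu (+1)  2351: Fri (+1)  2352: Sun (+2)
  2353: Mon (+1)  2354: Tue (+1) ✓  2355: Wed (+1)  2356: Fri (+2)  … (35 more years) …
  2392: Mon (+2)  2393: Tue (+1) ✓  2394: Wed (+1)  2395: Thu (+1)  2396: Sat (+2)
  2397: Sun (+1)  2398: Mon (+1)  2399: Tue (+1) ✓  2400: Thu (+2)  2401: Fri (+1)
  2402: Sat (+1)  2403: Sun (+1)  2404: Tue (+2) ✓  2405: Wed (+1)
Tuesday years: 2343, 2348, 2354, 2365, 2371, 2376, 2382, 2393, 2399, 2404 — 10 in total.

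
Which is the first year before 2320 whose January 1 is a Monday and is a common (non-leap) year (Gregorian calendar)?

Jan 1 advances by 2 weekdays after a leap year and by 1 after a common year.
2320: Jan 1 is Thursday (leap).
2319: Wednesday
2318: Tuesday
2317: Monday
2317 begins on a Monday and is a common year.

2317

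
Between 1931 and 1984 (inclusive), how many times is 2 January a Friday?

8

Track 2 January's weekday year by year (advancing +1, or +2 across a Feb 29):
  1931: Fri ✓  1932: Sat (+1)  1933: Mon (+2)  1934: Tue (+1)  1935: Wed (+1)
  1936: Thu (+1)  1937: Sat (+2)  1938: Sun (+1)  1939: Mon (+1)  1940: Tue (+1)
  1941: Thu (+2)  1942: Fri (+1) ✓  1943: Sat (+1)  1944: Sun (+1)  … (26 more years) …
  1971: Sat (+1)  1972: Sun (+1)  1973: Tue (+2)  1974: Wed (+1)  1975: Thu (+1)
  1976: Fri (+1) ✓  1977: Sun (+2)  1978: Mon (+1)  1979: Tue (+1)  1980: Wed (+1)
  1981: Fri (+2) ✓  1982: Sat (+1)  1983: Sun (+1)  1984: Mon (+1)
Friday years: 1931, 1942, 1948, 1953, 1959, 1970, 1976, 1981 — 8 in total.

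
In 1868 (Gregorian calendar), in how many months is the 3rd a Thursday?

2

Check the 3rd of each month of 1868: Jan 3: Fri, Feb 3: Mon, Mar 3: Tue, Apr 3: Fri, May 3: Sun, Jun 3: Wed, Jul 3: Fri, Aug 3: Mon, Sep 3: Thu, Oct 3: Sat, Nov 3: Tue, Dec 3: Thu.
Thursday occurs in September, December — 2 months.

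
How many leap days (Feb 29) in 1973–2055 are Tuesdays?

2

Leap years in 1973–2055: 20 of them.
Feb 29 weekday advances by 5 (mod 7) from one leap year to the next four years later (or differs when a century non-leap intervenes).
Leap-day weekdays: 1976:Sun 1980:Fri 1984:Wed 1988:Mon 1992:Sat 1996:Thu 2000:Tue✓ 2004:Sun 2008:Fri 2012:Wed 2016:Mon 2020:Sat 2024:Thu 2028:Tue✓ 2032:Sun 2036:Fri 2040:Wed 2044:Mon 2048:Sat 2052:Thu
Tuesday: 2000, 2028 → 2.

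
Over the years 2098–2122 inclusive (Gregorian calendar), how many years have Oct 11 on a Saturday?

4

Track Oct 11's weekday year by year (advancing +1, or +2 across a Feb 29):
  2098: Sat ✓  2099: Sun (+1)  2100: Mon (+1)  2101: Tue (+1)  2102: Wed (+1)
  2103: Thu (+1)  2104: Sat (+2) ✓  2105: Sun (+1)  2106: Mon (+1)  2107: Tue (+1)
  2108: Thu (+2)  2109: Fri (+1)  2110: Sat (+1) ✓  2111: Sun (+1)  2112: Tue (+2)
  2113: Wed (+1)  2114: Thu (+1)  2115: Fri (+1)  2116: Sun (+2)  2117: Mon (+1)
  2118: Tue (+1)  2119: Wed (+1)  2120: Fri (+2)  2121: Sat (+1) ✓  2122: Sun (+1)
Saturday years: 2098, 2104, 2110, 2121 — 4 in total.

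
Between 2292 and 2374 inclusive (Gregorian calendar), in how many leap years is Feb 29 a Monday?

Leap years in 2292–2374: 20 of them.
Feb 29 weekday advances by 5 (mod 7) from one leap year to the next four years later (or differs when a century non-leap intervenes).
Leap-day weekdays: 2292:Mon✓ 2296:Sat 2304:Mon✓ 2308:Sat 2312:Thu 2316:Tue 2320:Sun 2324:Fri 2328:Wed 2332:Mon✓ 2336:Sat 2340:Thu 2344:Tue 2348:Sun 2352:Fri 2356:Wed 2360:Mon✓ 2364:Sat 2368:Thu 2372:Tue
Monday: 2292, 2304, 2332, 2360 → 4.

4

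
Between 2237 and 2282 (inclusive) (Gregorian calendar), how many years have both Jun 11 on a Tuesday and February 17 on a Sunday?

Check each year's weekday for Jun 11 and February 17:
  2237: Sun/Fri  2238: Mon/Sat  2239: Tue/Sun ✓  2240: Thu/Mon  2241: Fri/Wed  2242: Sat/Thu  2243: Sun/Fri  2244: Tue/Sat  2245: Wed/Mon  2246: Thu/Tue  2247: Fri/Wed  2248: Sun/Thu  2249: Mon/Sat  2250: Tue/Sun ✓  …(18 more)…  2269: Fri/Wed  2270: Sat/Thu  2271: Sun/Fri  2272: Tue/Sat  2273: Wed/Mon  2274: Thu/Tue  2275: Fri/Wed  2276: Sun/Thu  2277: Mon/Sat  2278: Tue/Sun ✓  2279: Wed/Mon  2280: Fri/Tue  2281: Sat/Thu  2282: Sun/Fri
Both conditions hold in: 2239, 2250, 2261, 2267, 2278 — 5.

5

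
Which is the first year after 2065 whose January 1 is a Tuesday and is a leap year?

Jan 1 advances by 2 weekdays after a leap year and by 1 after a common year.
2065: Jan 1 is Thursday.
2066: Friday
2067: Saturday
2068: Sunday (leap)
2069: Tuesday
2070: Wednesday
2071: Thursday
2072: Friday (leap)
2073: Sunday
2074: Monday
2075: Tuesday
2076: Wednesday (leap)
2077: Friday
2078: Saturday
2079: Sunday
2080: Monday (leap)
2081: Wednesday
2082: Thursday
2083: Friday
2084: Saturday (leap)
2085: Monday
2086: Tuesday
2087: Wednesday
2088: Thursday (leap)
2089: Saturday
2090: Sunday
2091: Monday
2092: Tuesday (leap)
2092 begins on a Tuesday and is a leap year.

2092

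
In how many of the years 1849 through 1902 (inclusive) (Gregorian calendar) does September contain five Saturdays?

16

September has 30 days; it has five Saturdays when Saturday falls among the first (month-length − 28) days — i.e. when September 1 is one of Saturday/Friday.
September 1 by year: 1849:Sat✓ 1850:Sun 1851:Mon 1852:Wed 1853:Thu 1854:Fri✓ 1855:Sat✓ 1856:Mon 1857:Tue 1858:Wed 1859:Thu 1860:Sat✓ 1861:Sun 1862:Mon 1863:Tue …(24 more)… 1888:Sat✓ 1889:Sun 1890:Mon 1891:Tue 1892:Thu 1893:Fri✓ 1894:Sat✓ 1895:Sun 1896:Tue 1897:Wed 1898:Thu 1899:Fri✓ 1900:Sat✓ 1901:Sun 1902:Mon
Years with five Saturdays: 1849, 1854, 1855, 1860, 1865, 1866, 1871, 1876, 1877, 1882, 1883, 1888, 1893, 1894, 1899, 1900 → 16.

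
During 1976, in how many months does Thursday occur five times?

5

A month of length L has five Thursdays iff its first Thursday is on day ≤ L−28 (so day 1–3 in a 31-day month, 1–2 in a 30-day month, day 1 in a leap February).
Checking each month of 1976: Jan starts Thu (31d) ✓; Feb starts Sun (29d); Mar starts Mon (31d); Apr starts Thu (30d) ✓; May starts Sat (31d); Jun starts Tue (30d); Jul starts Thu (31d) ✓; Aug starts Sun (31d); Sep starts Wed (30d) ✓; Oct starts Fri (31d); Nov starts Mon (30d); Dec starts Wed (31d) ✓.
Five-Thursday months: January, April, July, September, December → 5.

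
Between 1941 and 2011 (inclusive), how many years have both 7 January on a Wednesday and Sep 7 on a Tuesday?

3

Check each year's weekday for 7 January and Sep 7:
  1941: Tue/Sun  1942: Wed/Mon  1943: Thu/Tue  1944: Fri/Thu  1945: Sun/Fri  1946: Mon/Sat  1947: Tue/Sun  1948: Wed/Tue ✓  1949: Fri/Wed  1950: Sat/Thu  1951: Sun/Fri  1952: Mon/Sun  1953: Wed/Mon  1954: Thu/Tue  …(43 more)…  1998: Wed/Mon  1999: Thu/Tue  2000: Fri/Thu  2001: Sun/Fri  2002: Mon/Sat  2003: Tue/Sun  2004: Wed/Tue ✓  2005: Fri/Wed  2006: Sat/Thu  2007: Sun/Fri  2008: Mon/Sun  2009: Wed/Mon  2010: Thu/Tue  2011: Fri/Wed
Both conditions hold in: 1948, 1976, 2004 — 3.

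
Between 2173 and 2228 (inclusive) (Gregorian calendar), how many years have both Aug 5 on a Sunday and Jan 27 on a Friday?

Check each year's weekday for Aug 5 and Jan 27:
  2173: Thu/Wed  2174: Fri/Thu  2175: Sat/Fri  2176: Mon/Sat  2177: Tue/Mon  2178: Wed/Tue  2179: Thu/Wed  2180: Sat/Thu  2181: Sun/Sat  2182: Mon/Sun  2183: Tue/Mon  2184: Thu/Tue  2185: Fri/Thu  2186: Sat/Fri  …(28 more)…  2215: Sat/Fri  2216: Mon/Sat  2217: Tue/Mon  2218: Wed/Tue  2219: Thu/Wed  2220: Sat/Thu  2221: Sun/Sat  2222: Mon/Sun  2223: Tue/Mon  2224: Thu/Tue  2225: Fri/Thu  2226: Sat/Fri  2227: Sun/Sat  2228: Tue/Sun
Both conditions hold in: 2192, 2204 — 2.

2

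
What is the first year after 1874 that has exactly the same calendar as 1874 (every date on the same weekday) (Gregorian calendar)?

1885

Two years share a calendar iff Jan 1 falls on the same weekday and both are leap or both are common. 1874: Jan 1 is Thursday, common year.
1875: Jan 1 Friday, common
1876: Jan 1 Saturday, leap
1877: Jan 1 Monday, common
1878: Jan 1 Tuesday, common
1879: Jan 1 Wednesday, common
1880: Jan 1 Thursday, leap
1881: Jan 1 Saturday, common
1882: Jan 1 Sunday, common
1883: Jan 1 Monday, common
1884: Jan 1 Tuesday, leap
1885: Jan 1 Thursday, common
1885 matches on both conditions.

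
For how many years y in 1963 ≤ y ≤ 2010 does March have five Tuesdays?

March has 31 days; it has five Tuesdays when Tuesday falls among the first (month-length − 28) days — i.e. when March 1 is one of Tuesday/Monday/Sunday.
March 1 by year: 1963:Fri 1964:Sun✓ 1965:Mon✓ 1966:Tue✓ 1967:Wed 1968:Fri 1969:Sat 1970:Sun✓ 1971:Mon✓ 1972:Wed 1973:Thu 1974:Fri 1975:Sat 1976:Mon✓ 1977:Tue✓ …(18 more)… 1996:Fri 1997:Sat 1998:Sun✓ 1999:Mon✓ 2000:Wed 2001:Thu 2002:Fri 2003:Sat 2004:Mon✓ 2005:Tue✓ 2006:Wed 2007:Thu 2008:Sat 2009:Sun✓ 2010:Mon✓
Years with five Tuesdays: 1964, 1965, 1966, 1970, 1971, 1976, 1977, 1981, 1982, 1983, 1987, 1988, 1992, 1993, 1994, 1998, 1999, 2004, 2005, 2009, 2010 → 21.

21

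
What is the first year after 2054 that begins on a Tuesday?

2058

Jan 1 advances by 2 weekdays after a leap year and by 1 after a common year.
2054: Jan 1 is Thursday.
2055: Friday
2056: Saturday (leap)
2057: Monday
2058: Tuesday
2058 begins on a Tuesday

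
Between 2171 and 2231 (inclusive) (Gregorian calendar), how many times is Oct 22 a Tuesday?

9

Track Oct 22's weekday year by year (advancing +1, or +2 across a Feb 29):
  2171: Tue ✓  2172: Thu (+2)  2173: Fri (+1)  2174: Sat (+1)  2175: Sun (+1)
  2176: Tue (+2) ✓  2177: Wed (+1)  2178: Thu (+1)  2179: Fri (+1)  2180: Sun (+2)
  2181: Mon (+1)  2182: Tue (+1) ✓  2183: Wed (+1)  2184: Fri (+2)  … (33 more years) …
  2218: Thu (+1)  2219: Fri (+1)  2220: Sun (+2)  2221: Mon (+1)  2222: Tue (+1) ✓
  2223: Wed (+1)  2224: Fri (+2)  2225: Sat (+1)  2226: Sun (+1)  2227: Mon (+1)
  2228: Wed (+2)  2229: Thu (+1)  2230: Fri (+1)  2231: Sat (+1)
Tuesday years: 2171, 2176, 2182, 2193, 2199, 2205, 2211, 2216, 2222 — 9 in total.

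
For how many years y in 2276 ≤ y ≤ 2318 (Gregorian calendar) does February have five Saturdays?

February has 28 days (29 in leap years); it has five Saturdays when Saturday falls among the first (month-length − 28) days — i.e. when February 1 is Saturday in a leap year (never in a common year).
February 1 by year: 2276:Tue 2277:Thu 2278:Fri 2279:Sat 2280:Sun 2281:Tue 2282:Wed 2283:Thu 2284:Fri 2285:Sun 2286:Mon 2287:Tue 2288:Wed 2289:Fri 2290:Sat …(13 more)… 2304:Mon 2305:Wed 2306:Thu 2307:Fri 2308:Sat✓ 2309:Mon 2310:Tue 2311:Wed 2312:Thu 2313:Sat 2314:Sun 2315:Mon 2316:Tue 2317:Thu 2318:Fri
Years with five Saturdays: 2296, 2308 → 2.

2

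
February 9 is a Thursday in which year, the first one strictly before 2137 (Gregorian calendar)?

From one year to the next, a fixed date's weekday advances by 1, or by 2 when a Feb 29 lies between the two dates.
2137: February 9 is Saturday.
2136: Thursday (−2)
February 9 falls on a Thursday in 2136.

2136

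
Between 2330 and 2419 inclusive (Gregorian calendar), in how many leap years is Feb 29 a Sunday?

3

Leap years in 2330–2419: 22 of them.
Feb 29 weekday advances by 5 (mod 7) from one leap year to the next four years later (or differs when a century non-leap intervenes).
Leap-day weekdays: 2332:Mon 2336:Sat 2340:Thu 2344:Tue 2348:Sun✓ 2352:Fri 2356:Wed 2360:Mon 2364:Sat 2368:Thu 2372:Tue 2376:Sun✓ 2380:Fri 2384:Wed 2388:Mon 2392:Sat 2396:Thu 2400:Tue 2404:Sun✓ 2408:Fri 2412:Wed 2416:Mon
Sunday: 2348, 2376, 2404 → 3.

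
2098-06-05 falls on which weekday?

Thursday

January 1, 2098 is a Wednesday.
June 5 is day 156 of the year, i.e. 155 days after Jan 1.
155 mod 7 = 1, so advance 1 weekday from Wednesday: Thursday.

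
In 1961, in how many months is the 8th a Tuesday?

1

Check the 8th of each month of 1961: Jan 8: Sun, Feb 8: Wed, Mar 8: Wed, Apr 8: Sat, May 8: Mon, Jun 8: Thu, Jul 8: Sat, Aug 8: Tue, Sep 8: Fri, Oct 8: Sun, Nov 8: Wed, Dec 8: Fri.
Tuesday occurs in August — 1 month.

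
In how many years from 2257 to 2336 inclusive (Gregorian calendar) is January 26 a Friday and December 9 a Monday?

2

Check each year's weekday for January 26 and December 9:
  2257: Mon/Wed  2258: Tue/Thu  2259: Wed/Fri  2260: Thu/Sun  2261: Sat/Mon  2262: Sun/Tue  2263: Mon/Wed  2264: Tue/Fri  2265: Thu/Sat  2266: Fri/Sun  2267: Sat/Mon  2268: Sun/Wed  2269: Tue/Thu  2270: Wed/Fri  …(52 more)…  2323: Fri/Sun  2324: Sat/Tue  2325: Mon/Wed  2326: Tue/Thu  2327: Wed/Fri  2328: Thu/Sun  2329: Sat/Mon  2330: Sun/Tue  2331: Mon/Wed  2332: Tue/Fri  2333: Thu/Sat  2334: Fri/Sun  2335: Sat/Mon  2336: Sun/Wed
Both conditions hold in: 2272, 2312 — 2.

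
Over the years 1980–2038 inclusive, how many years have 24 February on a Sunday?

9

Track 24 February's weekday year by year (advancing +1, or +2 across a Feb 29):
  1980: Sun ✓  1981: Tue (+2)  1982: Wed (+1)  1983: Thu (+1)  1984: Fri (+1)
  1985: Sun (+2) ✓  1986: Mon (+1)  1987: Tue (+1)  1988: Wed (+1)  1989: Fri (+2)
  1990: Sat (+1)  1991: Sun (+1) ✓  1992: Mon (+1)  1993: Wed (+2)  … (31 more years) …
  2025: Mon (+2)  2026: Tue (+1)  2027: Wed (+1)  2028: Thu (+1)  2029: Sat (+2)
  2030: Sun (+1) ✓  2031: Mon (+1)  2032: Tue (+1)  2033: Thu (+2)  2034: Fri (+1)
  2035: Sat (+1)  2036: Sun (+1) ✓  2037: Tue (+2)  2038: Wed (+1)
Sunday years: 1980, 1985, 1991, 2002, 2008, 2013, 2019, 2030, 2036 — 9 in total.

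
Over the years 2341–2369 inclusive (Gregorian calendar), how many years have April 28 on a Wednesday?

Track April 28's weekday year by year (advancing +1, or +2 across a Feb 29):
  2341: Mon  2342: Tue (+1)  2343: Wed (+1) ✓  2344: Fri (+2)  2345: Sat (+1)
  2346: Sun (+1)  2347: Mon (+1)  2348: Wed (+2) ✓  2349: Thu (+1)  2350: Fri (+1)
  2351: Sat (+1)  2352: Mon (+2)  2353: Tue (+1)  2354: Wed (+1) ✓  2355: Thu (+1)
  2356: Sat (+2)  2357: Sun (+1)  2358: Mon (+1)  2359: Tue (+1)  2360: Thu (+2)
  2361: Fri (+1)  2362: Sat (+1)  2363: Sun (+1)  2364: Tue (+2)  2365: Wed (+1) ✓
  2366: Thu (+1)  2367: Fri (+1)  2368: Sun (+2)  2369: Mon (+1)
Wednesday years: 2343, 2348, 2354, 2365 — 4 in total.

4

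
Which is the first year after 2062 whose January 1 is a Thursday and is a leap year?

Jan 1 advances by 2 weekdays after a leap year and by 1 after a common year.
2062: Jan 1 is Sunday.
2063: Monday
2064: Tuesday (leap)
2065: Thursday
2066: Friday
2067: Saturday
2068: Sunday (leap)
2069: Tuesday
2070: Wednesday
2071: Thursday
2072: Friday (leap)
2073: Sunday
2074: Monday
2075: Tuesday
2076: Wednesday (leap)
2077: Friday
2078: Saturday
2079: Sunday
2080: Monday (leap)
2081: Wednesday
2082: Thursday
2083: Friday
2084: Saturday (leap)
2085: Monday
2086: Tuesday
2087: Wednesday
2088: Thursday (leap)
2088 begins on a Thursday and is a leap year.

2088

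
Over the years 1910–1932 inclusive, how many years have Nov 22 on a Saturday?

Track Nov 22's weekday year by year (advancing +1, or +2 across a Feb 29):
  1910: Tue  1911: Wed (+1)  1912: Fri (+2)  1913: Sat (+1) ✓  1914: Sun (+1)
  1915: Mon (+1)  1916: Wed (+2)  1917: Thu (+1)  1918: Fri (+1)  1919: Sat (+1) ✓
  1920: Mon (+2)  1921: Tue (+1)  1922: Wed (+1)  1923: Thu (+1)  1924: Sat (+2) ✓
  1925: Sun (+1)  1926: Mon (+1)  1927: Tue (+1)  1928: Thu (+2)  1929: Fri (+1)
  1930: Sat (+1) ✓  1931: Sun (+1)  1932: Tue (+2)
Saturday years: 1913, 1919, 1924, 1930 — 4 in total.

4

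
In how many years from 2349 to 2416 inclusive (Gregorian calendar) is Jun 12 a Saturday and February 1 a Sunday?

Check each year's weekday for Jun 12 and February 1:
  2349: Sun/Tue  2350: Mon/Wed  2351: Tue/Thu  2352: Thu/Fri  2353: Fri/Sun  2354: Sat/Mon  2355: Sun/Tue  2356: Tue/Wed  2357: Wed/Fri  2358: Thu/Sat  2359: Fri/Sun  2360: Sun/Mon  2361: Mon/Wed  2362: Tue/Thu  …(40 more)…  2403: Thu/Sat  2404: Sat/Sun ✓  2405: Sun/Tue  2406: Mon/Wed  2407: Tue/Thu  2408: Thu/Fri  2409: Fri/Sun  2410: Sat/Mon  2411: Sun/Tue  2412: Tue/Wed  2413: Wed/Fri  2414: Thu/Sat  2415: Fri/Sun  2416: Sun/Mon
Both conditions hold in: 2376, 2404 — 2.

2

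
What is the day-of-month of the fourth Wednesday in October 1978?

25

October 1, 1978 is a Sunday, so the first Wednesday is the 4th.
The fourth Wednesday is 4 + 21 = 25.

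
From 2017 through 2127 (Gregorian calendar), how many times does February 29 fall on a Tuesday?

Leap years in 2017–2127: 26 of them.
Feb 29 weekday advances by 5 (mod 7) from one leap year to the next four years later (or differs when a century non-leap intervenes).
Leap-day weekdays: 2020:Sat 2024:Thu 2028:Tue✓ 2032:Sun 2036:Fri 2040:Wed 2044:Mon 2048:Sat 2052:Thu 2056:Tue✓ 2060:Sun 2064:Fri 2068:Wed 2072:Mon 2076:Sat 2080:Thu 2084:Tue✓ 2088:Sun 2092:Fri 2096:Wed 2104:Fri 2108:Wed 2112:Mon 2116:Sat 2120:Thu 2124:Tue✓
Tuesday: 2028, 2056, 2084, 2124 → 4.

4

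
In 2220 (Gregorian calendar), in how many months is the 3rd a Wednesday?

1

Check the 3rd of each month of 2220: Jan 3: Mon, Feb 3: Thu, Mar 3: Fri, Apr 3: Mon, May 3: Wed, Jun 3: Sat, Jul 3: Mon, Aug 3: Thu, Sep 3: Sun, Oct 3: Tue, Nov 3: Fri, Dec 3: Sun.
Wednesday occurs in May — 1 month.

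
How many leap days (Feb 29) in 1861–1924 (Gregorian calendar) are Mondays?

Leap years in 1861–1924: 15 of them.
Feb 29 weekday advances by 5 (mod 7) from one leap year to the next four years later (or differs when a century non-leap intervenes).
Leap-day weekdays: 1864:Mon✓ 1868:Sat 1872:Thu 1876:Tue 1880:Sun 1884:Fri 1888:Wed 1892:Mon✓ 1896:Sat 1904:Mon✓ 1908:Sat 1912:Thu 1916:Tue 1920:Sun 1924:Fri
Monday: 1864, 1892, 1904 → 3.

3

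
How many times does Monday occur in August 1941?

August 1941 has 31 days and begins on Friday.
The first Monday is August 4.
Mondays fall on 4, 11, 18, 25 — that's 4.

4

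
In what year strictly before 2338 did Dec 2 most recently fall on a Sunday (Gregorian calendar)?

2334

From one year to the next, a fixed date's weekday advances by 1, or by 2 when a Feb 29 lies between the two dates.
2338: December 2 is Friday.
2337: Thursday (−1)
2336: Wednesday (−1)
2335: Monday (−2)
2334: Sunday (−1)
Dec 2 falls on a Sunday in 2334.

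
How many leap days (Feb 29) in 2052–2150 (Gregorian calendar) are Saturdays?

Leap years in 2052–2150: 24 of them.
Feb 29 weekday advances by 5 (mod 7) from one leap year to the next four years later (or differs when a century non-leap intervenes).
Leap-day weekdays: 2052:Thu 2056:Tue 2060:Sun 2064:Fri 2068:Wed 2072:Mon 2076:Sat✓ 2080:Thu 2084:Tue 2088:Sun 2092:Fri 2096:Wed 2104:Fri 2108:Wed 2112:Mon 2116:Sat✓ 2120:Thu 2124:Tue 2128:Sun 2132:Fri 2136:Wed 2140:Mon 2144:Sat✓ 2148:Thu
Saturday: 2076, 2116, 2144 → 3.

3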